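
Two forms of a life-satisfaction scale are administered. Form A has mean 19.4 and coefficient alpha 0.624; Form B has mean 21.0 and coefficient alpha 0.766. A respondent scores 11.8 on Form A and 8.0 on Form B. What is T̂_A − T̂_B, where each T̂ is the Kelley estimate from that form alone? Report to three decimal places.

3.616

T̂_A = 0.624(11.8) + 0.376(19.4) = 14.65760
T̂_B = 0.766(8.0) + 0.234(21.0) = 11.04200
T̂_A − T̂_B = 3.61560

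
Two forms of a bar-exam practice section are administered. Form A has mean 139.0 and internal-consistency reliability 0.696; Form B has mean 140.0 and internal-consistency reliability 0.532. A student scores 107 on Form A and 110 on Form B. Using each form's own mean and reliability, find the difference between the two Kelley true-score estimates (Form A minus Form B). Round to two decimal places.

T̂_A = 0.696(107) + 0.304(139.0) = 116.7280
T̂_B = 0.532(110) + 0.468(140.0) = 124.0400
T̂_A − T̂_B = -7.3120

-7.31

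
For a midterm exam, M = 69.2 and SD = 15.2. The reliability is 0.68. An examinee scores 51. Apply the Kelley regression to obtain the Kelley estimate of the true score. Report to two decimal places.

T̂ = ρX + (1 − ρ)μ
  = 0.68 × 51 + 0.32 × 69.2
  = 34.68 + 22.144
  = 56.824
  ≈ 56.82

56.82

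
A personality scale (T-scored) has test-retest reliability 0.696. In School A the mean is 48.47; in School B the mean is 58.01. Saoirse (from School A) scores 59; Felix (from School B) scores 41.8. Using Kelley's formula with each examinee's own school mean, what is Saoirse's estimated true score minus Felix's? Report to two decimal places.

T̂_Saoirse = 0.696(59) + 0.304(48.47) = 55.7989
T̂_Felix = 0.696(41.8) + 0.304(58.01) = 46.7278
Difference = 55.7989 − 46.7278 = 9.0710

9.07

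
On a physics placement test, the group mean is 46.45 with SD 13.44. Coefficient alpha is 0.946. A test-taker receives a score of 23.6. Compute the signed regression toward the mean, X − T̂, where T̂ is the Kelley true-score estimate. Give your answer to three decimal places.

Regress the observed score toward the mean by the unreliability: T̂ = 0.946·23.6 + 0.054·46.45 = 22.3256 + 2.50830 = 24.83390.
X − T̂ = 23.6 − 24.8339 = -1.2339 → -1.234

-1.234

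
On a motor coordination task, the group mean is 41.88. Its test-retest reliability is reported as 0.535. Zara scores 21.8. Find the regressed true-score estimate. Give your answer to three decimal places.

Kelley's formula gives T̂ = 0.535·21.8 + 0.465·41.88 = 11.6630 + 19.47420 = 31.1372.

31.137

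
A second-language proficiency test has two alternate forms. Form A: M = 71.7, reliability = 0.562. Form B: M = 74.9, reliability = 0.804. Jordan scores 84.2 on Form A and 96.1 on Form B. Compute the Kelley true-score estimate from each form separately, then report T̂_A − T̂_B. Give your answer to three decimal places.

T̂_A = 0.562(84.2) + 0.438(71.7) = 78.72500
T̂_B = 0.804(96.1) + 0.196(74.9) = 91.94480
T̂_A − T̂_B = -13.21980

-13.220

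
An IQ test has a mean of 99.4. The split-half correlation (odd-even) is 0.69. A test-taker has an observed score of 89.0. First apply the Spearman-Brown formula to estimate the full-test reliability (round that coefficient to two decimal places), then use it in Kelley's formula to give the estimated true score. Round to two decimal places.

Spearman-Brown: ρ = 2r/(1 + r) = 2(0.69)/(1 + 0.69) = 1.380/1.69 = 0.8166 → 0.82
Kelley's formula gives T̂ = 0.82·89.0 + 0.18·99.4 = 72.980 + 17.892 = 90.872.

90.87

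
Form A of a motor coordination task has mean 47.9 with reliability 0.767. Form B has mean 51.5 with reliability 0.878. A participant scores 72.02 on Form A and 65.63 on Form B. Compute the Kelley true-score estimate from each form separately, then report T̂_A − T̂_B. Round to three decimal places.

T̂_A = 0.767(72.02) + 0.233(47.9) = 66.40004
T̂_B = 0.878(65.63) + 0.122(51.5) = 63.90614
T̂_A − T̂_B = 2.49390

2.494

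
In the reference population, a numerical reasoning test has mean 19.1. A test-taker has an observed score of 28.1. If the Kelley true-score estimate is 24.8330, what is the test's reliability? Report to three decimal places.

0.637

T̂ = ρX + (1 − ρ)μ  ⇒  T̂ − μ = ρ(X − μ)
ρ = (T̂ − μ)/(X − μ) = (24.8330 − 19.1) / (28.1 − 19.1) = 5.7330 / 9.0 = 0.63700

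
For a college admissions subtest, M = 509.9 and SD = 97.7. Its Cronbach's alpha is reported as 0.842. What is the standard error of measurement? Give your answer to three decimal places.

38.835

SEM = SD · √(1 − ρ) = 97.7 × √0.158 = 97.7 × 0.3975 = 38.8350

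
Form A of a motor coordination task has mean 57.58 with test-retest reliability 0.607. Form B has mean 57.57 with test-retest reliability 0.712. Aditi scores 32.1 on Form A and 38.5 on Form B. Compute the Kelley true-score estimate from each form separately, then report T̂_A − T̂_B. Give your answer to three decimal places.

-1.879

T̂_A = 0.607(32.1) + 0.393(57.58) = 42.11364
T̂_B = 0.712(38.5) + 0.288(57.57) = 43.99216
T̂_A − T̂_B = -1.87852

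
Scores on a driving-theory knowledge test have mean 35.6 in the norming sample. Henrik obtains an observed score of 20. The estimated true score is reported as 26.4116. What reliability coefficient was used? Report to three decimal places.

T̂ = ρX + (1 − ρ)μ  ⇒  T̂ − μ = ρ(X − μ)
ρ = (T̂ − μ)/(X − μ) = (26.4116 − 35.6) / (20 − 35.6) = -9.1884 / -15.6 = 0.58900

0.589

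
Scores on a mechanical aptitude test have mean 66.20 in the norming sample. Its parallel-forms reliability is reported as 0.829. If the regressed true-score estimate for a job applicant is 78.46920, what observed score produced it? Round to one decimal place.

81.0

T̂ = ρX + (1 − ρ)μ  ⇒  X = (T̂ − (1 − ρ)μ) / ρ
X = (78.46920 − 0.171 × 66.20) / 0.829 = (78.46920 − 11.32020) / 0.829 = 67.14900 / 0.829 = 81.000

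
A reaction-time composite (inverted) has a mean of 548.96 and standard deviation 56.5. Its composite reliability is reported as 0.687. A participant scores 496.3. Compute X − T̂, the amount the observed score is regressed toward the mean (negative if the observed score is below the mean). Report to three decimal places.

Regress the observed score toward the mean by the unreliability: T̂ = 0.687·496.3 + 0.313·548.96 = 340.9581 + 171.82448 = 512.78258.
X − T̂ = 496.3 − 512.7826 = -16.4826 → -16.483

-16.483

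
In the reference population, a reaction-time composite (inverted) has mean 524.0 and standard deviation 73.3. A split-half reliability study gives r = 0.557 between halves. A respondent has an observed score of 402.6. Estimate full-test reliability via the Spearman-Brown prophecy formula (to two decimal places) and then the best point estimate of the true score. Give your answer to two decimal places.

Spearman-Brown: ρ = 2r/(1 + r) = 2(0.557)/(1 + 0.557) = 1.1140/1.557 = 0.7155 → 0.72
T̂ = 0.72(402.6) + 0.28(524.0) = 289.872 + 146.720 = 436.592 → 436.59

436.59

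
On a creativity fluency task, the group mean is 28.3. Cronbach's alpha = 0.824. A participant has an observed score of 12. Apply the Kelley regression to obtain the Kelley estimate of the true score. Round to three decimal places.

14.869

T̂ = 0.824(12) + 0.176(28.3) = 9.888 + 4.9808 = 14.8688 → 14.869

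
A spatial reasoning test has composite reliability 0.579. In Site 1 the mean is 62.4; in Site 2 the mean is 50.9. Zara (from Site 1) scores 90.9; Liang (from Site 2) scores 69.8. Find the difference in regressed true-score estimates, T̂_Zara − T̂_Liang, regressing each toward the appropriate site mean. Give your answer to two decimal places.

T̂_Zara = 0.579(90.9) + 0.421(62.4) = 78.9015
T̂_Liang = 0.579(69.8) + 0.421(50.9) = 61.8431
Difference = 78.9015 − 61.8431 = 17.0584

17.06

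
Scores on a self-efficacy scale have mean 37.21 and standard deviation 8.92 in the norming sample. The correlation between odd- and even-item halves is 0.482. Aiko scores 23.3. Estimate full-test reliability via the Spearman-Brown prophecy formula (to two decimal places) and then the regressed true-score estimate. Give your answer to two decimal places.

28.17

Spearman-Brown: ρ = 2r/(1 + r) = 2(0.482)/(1 + 0.482) = 0.9640/1.482 = 0.6505 → 0.65
T̂ = ρX + (1 − ρ)μ
  = 0.65 × 23.3 + 0.35 × 37.21
  = 15.145 + 13.0235
  = 28.169
  ≈ 28.17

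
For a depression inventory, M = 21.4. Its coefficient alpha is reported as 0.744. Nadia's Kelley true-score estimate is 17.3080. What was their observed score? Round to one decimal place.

15.9

T̂ = ρX + (1 − ρ)μ  ⇒  X = (T̂ − (1 − ρ)μ) / ρ
X = (17.3080 − 0.256 × 21.4) / 0.744 = (17.3080 − 5.4784) / 0.744 = 11.8296 / 0.744 = 15.900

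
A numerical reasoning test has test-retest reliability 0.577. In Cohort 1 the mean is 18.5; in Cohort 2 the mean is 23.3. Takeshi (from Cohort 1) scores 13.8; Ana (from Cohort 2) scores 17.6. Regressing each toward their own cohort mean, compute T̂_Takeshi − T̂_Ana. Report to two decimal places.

T̂_Takeshi = 0.577(13.8) + 0.423(18.5) = 15.7881
T̂_Ana = 0.577(17.6) + 0.423(23.3) = 20.0111
Difference = 15.7881 − 20.0111 = -4.2230

-4.22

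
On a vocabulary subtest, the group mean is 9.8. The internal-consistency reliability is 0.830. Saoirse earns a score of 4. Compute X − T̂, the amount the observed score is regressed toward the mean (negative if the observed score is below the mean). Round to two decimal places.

-0.99

Weight the observed score by reliability and the mean by (1 − reliability): T̂ = 0.830·4 + 0.170·9.8 = 3.320 + 1.6660 = 4.9860.
X − T̂ = 4 − 4.986 = -0.986 → -0.99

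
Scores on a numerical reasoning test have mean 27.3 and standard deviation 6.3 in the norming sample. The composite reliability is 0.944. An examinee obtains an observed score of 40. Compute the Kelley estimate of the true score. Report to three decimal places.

T̂ = ρX + (1 − ρ)μ
  = 0.944 × 40 + 0.056 × 27.3
  = 37.760 + 1.5288
  = 39.2888
  ≈ 39.289

39.289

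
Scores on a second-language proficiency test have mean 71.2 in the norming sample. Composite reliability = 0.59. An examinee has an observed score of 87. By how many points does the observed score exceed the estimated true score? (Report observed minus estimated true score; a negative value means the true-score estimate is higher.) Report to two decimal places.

T̂ = 0.59(87) + 0.41(71.2) = 51.33 + 29.192 = 80.5220 → 80.522
X − T̂ = 87 − 80.522 = 6.478 → 6.48

6.48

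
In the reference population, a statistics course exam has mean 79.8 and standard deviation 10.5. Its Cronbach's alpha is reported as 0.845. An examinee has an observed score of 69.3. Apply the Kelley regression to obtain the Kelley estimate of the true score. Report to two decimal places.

70.93

T̂ = ρX + (1 − ρ)μ
  = 0.845 × 69.3 + 0.155 × 79.8
  = 58.5585 + 12.3690
  = 70.927
  ≈ 70.93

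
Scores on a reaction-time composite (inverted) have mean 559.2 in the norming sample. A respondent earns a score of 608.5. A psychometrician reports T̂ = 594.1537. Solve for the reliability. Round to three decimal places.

T̂ = ρX + (1 − ρ)μ  ⇒  T̂ − μ = ρ(X − μ)
ρ = (T̂ − μ)/(X − μ) = (594.1537 − 559.2) / (608.5 − 559.2) = 34.9537 / 49.3 = 0.70900

0.709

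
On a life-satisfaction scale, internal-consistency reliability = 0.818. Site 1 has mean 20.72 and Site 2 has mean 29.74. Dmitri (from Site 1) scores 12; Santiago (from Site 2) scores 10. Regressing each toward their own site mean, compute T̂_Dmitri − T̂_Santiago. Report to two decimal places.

-0.01

T̂_Dmitri = 0.818(12) + 0.182(20.72) = 13.5870
T̂_Santiago = 0.818(10) + 0.182(29.74) = 13.5927
Difference = 13.5870 − 13.5927 = -0.0056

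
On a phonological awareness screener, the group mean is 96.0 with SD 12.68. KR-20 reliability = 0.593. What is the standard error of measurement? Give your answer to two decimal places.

8.09

SEM = SD · √(1 − ρ) = 12.68 × √0.407 = 12.68 × 0.6380 = 8.089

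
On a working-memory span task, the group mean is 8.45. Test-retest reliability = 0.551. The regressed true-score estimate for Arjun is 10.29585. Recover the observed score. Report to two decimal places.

11.80

T̂ = ρX + (1 − ρ)μ  ⇒  X = (T̂ − (1 − ρ)μ) / ρ
X = (10.29585 − 0.449 × 8.45) / 0.551 = (10.29585 − 3.79405) / 0.551 = 6.50180 / 0.551 = 11.8000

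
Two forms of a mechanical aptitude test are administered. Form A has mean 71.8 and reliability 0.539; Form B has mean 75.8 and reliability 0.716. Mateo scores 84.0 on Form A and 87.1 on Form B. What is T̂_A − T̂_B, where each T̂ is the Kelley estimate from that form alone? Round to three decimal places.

T̂_A = 0.539(84.0) + 0.461(71.8) = 78.37580
T̂_B = 0.716(87.1) + 0.284(75.8) = 83.89080
T̂_A − T̂_B = -5.51500

-5.515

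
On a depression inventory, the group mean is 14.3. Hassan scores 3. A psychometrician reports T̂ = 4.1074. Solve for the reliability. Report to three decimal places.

T̂ = ρX + (1 − ρ)μ  ⇒  T̂ − μ = ρ(X − μ)
ρ = (T̂ − μ)/(X − μ) = (4.1074 − 14.3) / (3 − 14.3) = -10.1926 / -11.3 = 0.90200

0.902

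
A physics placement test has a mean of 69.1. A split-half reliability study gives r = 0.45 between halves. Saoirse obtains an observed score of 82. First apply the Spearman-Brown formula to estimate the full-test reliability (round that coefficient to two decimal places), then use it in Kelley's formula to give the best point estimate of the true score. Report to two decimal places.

Spearman-Brown: ρ = 2r/(1 + r) = 2(0.45)/(1 + 0.45) = 0.900/1.45 = 0.6207 → 0.62
T̂ = 0.62(82) + 0.38(69.1) = 50.84 + 26.258 = 77.098 → 77.10

77.10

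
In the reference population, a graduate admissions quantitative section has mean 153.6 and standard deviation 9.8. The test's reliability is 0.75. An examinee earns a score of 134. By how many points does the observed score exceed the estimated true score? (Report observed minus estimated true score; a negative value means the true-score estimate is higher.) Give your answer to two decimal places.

T̂ = ρX + (1 − ρ)μ
  = 0.75 × 134 + 0.25 × 153.6
  = 100.50 + 38.400
  = 138.9000
  ≈ 138.900
X − T̂ = 134 − 138.900 = -4.900 → -4.90

-4.90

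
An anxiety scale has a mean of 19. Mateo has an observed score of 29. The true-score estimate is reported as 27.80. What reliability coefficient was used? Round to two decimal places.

T̂ = ρX + (1 − ρ)μ  ⇒  T̂ − μ = ρ(X − μ)
ρ = (T̂ − μ)/(X − μ) = (27.80 − 19) / (29 − 19) = 8.80 / 10.0 = 0.8800

0.88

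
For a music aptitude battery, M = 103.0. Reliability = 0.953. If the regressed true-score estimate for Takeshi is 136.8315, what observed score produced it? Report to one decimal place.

138.5

T̂ = ρX + (1 − ρ)μ  ⇒  X = (T̂ − (1 − ρ)μ) / ρ
X = (136.8315 − 0.047 × 103.0) / 0.953 = (136.8315 − 4.8410) / 0.953 = 131.9905 / 0.953 = 138.500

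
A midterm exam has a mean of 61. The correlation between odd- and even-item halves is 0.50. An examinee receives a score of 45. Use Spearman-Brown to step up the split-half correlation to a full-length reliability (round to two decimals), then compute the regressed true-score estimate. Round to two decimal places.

Spearman-Brown: ρ = 2r/(1 + r) = 2(0.50)/(1 + 0.50) = 1.000/1.50 = 0.6667 → 0.67
Kelley's formula gives T̂ = 0.67·45 + 0.33·61 = 30.15 + 20.13 = 50.280.

50.28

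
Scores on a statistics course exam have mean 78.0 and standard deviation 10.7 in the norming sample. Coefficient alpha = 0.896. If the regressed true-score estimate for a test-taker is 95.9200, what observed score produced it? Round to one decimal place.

T̂ = ρX + (1 − ρ)μ  ⇒  X = (T̂ − (1 − ρ)μ) / ρ
X = (95.9200 − 0.104 × 78.0) / 0.896 = (95.9200 − 8.1120) / 0.896 = 87.8080 / 0.896 = 98.000

98.0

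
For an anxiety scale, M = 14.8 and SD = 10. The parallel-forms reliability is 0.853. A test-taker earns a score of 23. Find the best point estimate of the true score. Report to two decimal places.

21.79

T̂ = 0.853(23) + 0.147(14.8) = 19.619 + 2.1756 = 21.795 → 21.79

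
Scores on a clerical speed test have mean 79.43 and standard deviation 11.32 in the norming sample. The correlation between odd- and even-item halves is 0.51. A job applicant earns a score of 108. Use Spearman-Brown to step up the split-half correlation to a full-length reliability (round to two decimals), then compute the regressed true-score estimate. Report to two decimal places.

Spearman-Brown: ρ = 2r/(1 + r) = 2(0.51)/(1 + 0.51) = 1.020/1.51 = 0.6755 → 0.68
Weight the observed score by reliability and the mean by (1 − reliability): T̂ = 0.68·108 + 0.32·79.43 = 73.44 + 25.4176 = 98.858.

98.86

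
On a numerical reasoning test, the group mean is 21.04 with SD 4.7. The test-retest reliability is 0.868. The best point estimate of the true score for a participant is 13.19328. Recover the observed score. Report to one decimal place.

12.0

T̂ = ρX + (1 − ρ)μ  ⇒  X = (T̂ − (1 − ρ)μ) / ρ
X = (13.19328 − 0.132 × 21.04) / 0.868 = (13.19328 − 2.77728) / 0.868 = 10.41600 / 0.868 = 12.000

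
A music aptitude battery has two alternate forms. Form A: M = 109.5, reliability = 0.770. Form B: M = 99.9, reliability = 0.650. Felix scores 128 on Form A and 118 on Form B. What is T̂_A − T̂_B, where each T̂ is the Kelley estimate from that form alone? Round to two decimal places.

T̂_A = 0.770(128) + 0.230(109.5) = 123.7450
T̂_B = 0.650(118) + 0.350(99.9) = 111.6650
T̂_A − T̂_B = 12.0800

12.08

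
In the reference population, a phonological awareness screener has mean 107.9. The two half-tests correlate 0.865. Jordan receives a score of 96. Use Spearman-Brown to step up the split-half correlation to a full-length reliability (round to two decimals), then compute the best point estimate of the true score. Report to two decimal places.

96.83

Spearman-Brown: ρ = 2r/(1 + r) = 2(0.865)/(1 + 0.865) = 1.7300/1.865 = 0.9276 → 0.93
Kelley's formula gives T̂ = 0.93·96 + 0.07·107.9 = 89.28 + 7.553 = 96.833.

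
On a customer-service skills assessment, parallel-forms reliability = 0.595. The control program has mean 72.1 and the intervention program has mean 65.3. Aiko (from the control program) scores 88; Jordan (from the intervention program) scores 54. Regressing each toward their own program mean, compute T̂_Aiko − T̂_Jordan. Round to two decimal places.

T̂_Aiko = 0.595(88) + 0.405(72.1) = 81.5605
T̂_Jordan = 0.595(54) + 0.405(65.3) = 58.5765
Difference = 81.5605 − 58.5765 = 22.9840

22.98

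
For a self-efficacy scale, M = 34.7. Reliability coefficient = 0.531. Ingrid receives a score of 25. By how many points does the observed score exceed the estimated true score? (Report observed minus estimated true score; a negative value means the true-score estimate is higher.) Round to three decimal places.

Weight the observed score by reliability and the mean by (1 − reliability): T̂ = 0.531·25 + 0.469·34.7 = 13.275 + 16.2743 = 29.54930.
X − T̂ = 25 − 29.5493 = -4.5493 → -4.549

-4.549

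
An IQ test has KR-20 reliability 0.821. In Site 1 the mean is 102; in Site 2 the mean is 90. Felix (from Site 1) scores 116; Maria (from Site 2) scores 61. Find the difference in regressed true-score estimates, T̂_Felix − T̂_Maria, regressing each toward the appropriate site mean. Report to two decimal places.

47.30

T̂_Felix = 0.821(116) + 0.179(102) = 113.4940
T̂_Maria = 0.821(61) + 0.179(90) = 66.1910
Difference = 113.4940 − 66.1910 = 47.3030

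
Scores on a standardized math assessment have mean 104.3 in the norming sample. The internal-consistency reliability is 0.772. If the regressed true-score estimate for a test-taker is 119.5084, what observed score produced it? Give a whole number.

T̂ = ρX + (1 − ρ)μ  ⇒  X = (T̂ − (1 − ρ)μ) / ρ
X = (119.5084 − 0.228 × 104.3) / 0.772 = (119.5084 − 23.7804) / 0.772 = 95.7280 / 0.772 = 124.00

124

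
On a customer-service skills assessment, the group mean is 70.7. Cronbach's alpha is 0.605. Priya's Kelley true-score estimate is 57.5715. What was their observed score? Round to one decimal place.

49.0

T̂ = ρX + (1 − ρ)μ  ⇒  X = (T̂ − (1 − ρ)μ) / ρ
X = (57.5715 − 0.395 × 70.7) / 0.605 = (57.5715 − 27.9265) / 0.605 = 29.6450 / 0.605 = 49.000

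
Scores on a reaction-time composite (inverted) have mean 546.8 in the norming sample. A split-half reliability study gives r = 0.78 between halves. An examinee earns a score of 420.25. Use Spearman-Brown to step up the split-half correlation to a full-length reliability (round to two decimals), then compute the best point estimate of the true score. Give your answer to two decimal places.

435.44

Spearman-Brown: ρ = 2r/(1 + r) = 2(0.78)/(1 + 0.78) = 1.560/1.78 = 0.8764 → 0.88
Kelley's formula gives T̂ = 0.88·420.25 + 0.12·546.8 = 369.8200 + 65.616 = 435.436.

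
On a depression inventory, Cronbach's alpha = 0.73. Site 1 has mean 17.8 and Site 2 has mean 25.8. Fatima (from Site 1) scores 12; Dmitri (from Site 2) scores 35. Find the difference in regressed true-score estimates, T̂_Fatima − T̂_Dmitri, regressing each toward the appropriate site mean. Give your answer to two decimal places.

-18.95

T̂_Fatima = 0.73(12) + 0.27(17.8) = 13.5660
T̂_Dmitri = 0.73(35) + 0.27(25.8) = 32.5160
Difference = 13.5660 − 32.5160 = -18.9500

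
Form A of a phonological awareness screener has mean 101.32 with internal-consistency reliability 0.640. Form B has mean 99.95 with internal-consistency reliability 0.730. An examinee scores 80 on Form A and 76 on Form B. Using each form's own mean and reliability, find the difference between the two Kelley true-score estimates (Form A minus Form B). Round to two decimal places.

5.21

T̂_A = 0.640(80) + 0.360(101.32) = 87.6752
T̂_B = 0.730(76) + 0.270(99.95) = 82.4665
T̂_A − T̂_B = 5.2087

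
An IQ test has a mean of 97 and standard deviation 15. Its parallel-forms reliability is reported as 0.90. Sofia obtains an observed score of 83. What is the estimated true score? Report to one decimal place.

T̂ = 0.90(83) + 0.10(97) = 74.70 + 9.70 = 84.40 → 84.4

84.4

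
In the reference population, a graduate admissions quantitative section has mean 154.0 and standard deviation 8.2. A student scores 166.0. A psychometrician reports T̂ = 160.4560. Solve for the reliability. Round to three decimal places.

T̂ = ρX + (1 − ρ)μ  ⇒  T̂ − μ = ρ(X − μ)
ρ = (T̂ − μ)/(X − μ) = (160.4560 − 154.0) / (166.0 − 154.0) = 6.4560 / 12.0 = 0.53800

0.538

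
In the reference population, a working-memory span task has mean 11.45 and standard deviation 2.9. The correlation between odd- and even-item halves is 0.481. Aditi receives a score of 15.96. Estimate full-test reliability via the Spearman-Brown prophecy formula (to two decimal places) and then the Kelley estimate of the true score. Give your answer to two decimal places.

Spearman-Brown: ρ = 2r/(1 + r) = 2(0.481)/(1 + 0.481) = 0.9620/1.481 = 0.6496 → 0.65
T̂ = 0.65(15.96) + 0.35(11.45) = 10.3740 + 4.0075 = 14.381 → 14.38

14.38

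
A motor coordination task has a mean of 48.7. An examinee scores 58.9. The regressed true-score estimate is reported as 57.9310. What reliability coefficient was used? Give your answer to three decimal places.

0.905

T̂ = ρX + (1 − ρ)μ  ⇒  T̂ − μ = ρ(X − μ)
ρ = (T̂ − μ)/(X − μ) = (57.9310 − 48.7) / (58.9 − 48.7) = 9.2310 / 10.2 = 0.90500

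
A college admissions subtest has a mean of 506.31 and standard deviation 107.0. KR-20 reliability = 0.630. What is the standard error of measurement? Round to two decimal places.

SEM = SD · √(1 − ρ) = 107.0 × √0.370 = 107.0 × 0.6083 = 65.086

65.09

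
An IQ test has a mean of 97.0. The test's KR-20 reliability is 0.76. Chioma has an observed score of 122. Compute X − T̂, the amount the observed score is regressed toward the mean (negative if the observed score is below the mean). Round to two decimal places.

6.00

Kelley's formula gives T̂ = 0.76·122 + 0.24·97.0 = 92.72 + 23.280 = 116.0000.
X − T̂ = 122 − 116.000 = 6.000 → 6.00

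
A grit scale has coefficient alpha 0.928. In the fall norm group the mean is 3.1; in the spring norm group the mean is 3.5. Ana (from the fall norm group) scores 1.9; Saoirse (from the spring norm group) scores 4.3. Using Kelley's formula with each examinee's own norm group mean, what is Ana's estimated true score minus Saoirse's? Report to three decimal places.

T̂_Ana = 0.928(1.9) + 0.072(3.1) = 1.98640
T̂_Saoirse = 0.928(4.3) + 0.072(3.5) = 4.24240
Difference = 1.98640 − 4.24240 = -2.25600

-2.256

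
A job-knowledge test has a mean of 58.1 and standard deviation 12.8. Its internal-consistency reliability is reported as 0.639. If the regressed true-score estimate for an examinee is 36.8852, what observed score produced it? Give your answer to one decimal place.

T̂ = ρX + (1 − ρ)μ  ⇒  X = (T̂ − (1 − ρ)μ) / ρ
X = (36.8852 − 0.361 × 58.1) / 0.639 = (36.8852 − 20.9741) / 0.639 = 15.9111 / 0.639 = 24.900

24.9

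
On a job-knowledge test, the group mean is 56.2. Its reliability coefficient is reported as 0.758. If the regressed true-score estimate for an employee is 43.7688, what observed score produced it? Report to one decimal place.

T̂ = ρX + (1 − ρ)μ  ⇒  X = (T̂ − (1 − ρ)μ) / ρ
X = (43.7688 − 0.242 × 56.2) / 0.758 = (43.7688 − 13.6004) / 0.758 = 30.1684 / 0.758 = 39.800

39.8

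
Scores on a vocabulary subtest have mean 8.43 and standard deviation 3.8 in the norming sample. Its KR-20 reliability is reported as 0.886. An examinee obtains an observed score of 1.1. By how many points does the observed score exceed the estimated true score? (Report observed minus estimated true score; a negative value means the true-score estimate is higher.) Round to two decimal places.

-0.84

T̂ = ρX + (1 − ρ)μ
  = 0.886 × 1.1 + 0.114 × 8.43
  = 0.9746 + 0.96102
  = 1.9356
  ≈ 1.936
X − T̂ = 1.1 − 1.936 = -0.836 → -0.84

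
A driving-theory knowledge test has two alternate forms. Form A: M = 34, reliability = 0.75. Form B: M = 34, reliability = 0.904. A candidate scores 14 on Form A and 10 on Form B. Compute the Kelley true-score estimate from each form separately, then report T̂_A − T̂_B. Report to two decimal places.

T̂_A = 0.75(14) + 0.25(34) = 19.0000
T̂_B = 0.904(10) + 0.096(34) = 12.3040
T̂_A − T̂_B = 6.6960

6.70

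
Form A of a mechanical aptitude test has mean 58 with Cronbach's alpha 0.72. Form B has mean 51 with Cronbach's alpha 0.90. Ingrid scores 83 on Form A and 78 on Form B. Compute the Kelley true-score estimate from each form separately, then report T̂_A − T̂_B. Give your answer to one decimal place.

0.7

T̂_A = 0.72(83) + 0.28(58) = 76.000
T̂_B = 0.90(78) + 0.10(51) = 75.300
T̂_A − T̂_B = 0.700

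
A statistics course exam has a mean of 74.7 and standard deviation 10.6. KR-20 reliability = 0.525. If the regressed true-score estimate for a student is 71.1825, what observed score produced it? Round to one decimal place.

T̂ = ρX + (1 − ρ)μ  ⇒  X = (T̂ − (1 − ρ)μ) / ρ
X = (71.1825 − 0.475 × 74.7) / 0.525 = (71.1825 − 35.4825) / 0.525 = 35.7000 / 0.525 = 68.000

68.0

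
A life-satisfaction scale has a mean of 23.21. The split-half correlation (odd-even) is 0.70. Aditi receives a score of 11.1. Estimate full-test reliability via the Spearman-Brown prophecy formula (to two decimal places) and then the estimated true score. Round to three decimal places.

Spearman-Brown: ρ = 2r/(1 + r) = 2(0.70)/(1 + 0.70) = 1.400/1.70 = 0.8235 → 0.82
T̂ = ρX + (1 − ρ)μ
  = 0.82 × 11.1 + 0.18 × 23.21
  = 9.102 + 4.1778
  = 13.2798
  ≈ 13.280

13.280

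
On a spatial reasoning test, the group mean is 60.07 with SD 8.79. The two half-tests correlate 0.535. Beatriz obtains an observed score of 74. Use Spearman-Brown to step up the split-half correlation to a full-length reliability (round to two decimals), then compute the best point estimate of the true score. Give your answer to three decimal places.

Spearman-Brown: ρ = 2r/(1 + r) = 2(0.535)/(1 + 0.535) = 1.0700/1.535 = 0.6971 → 0.70
Regress the observed score toward the mean by the unreliability: T̂ = 0.70·74 + 0.30·60.07 = 51.80 + 18.0210 = 69.8210.

69.821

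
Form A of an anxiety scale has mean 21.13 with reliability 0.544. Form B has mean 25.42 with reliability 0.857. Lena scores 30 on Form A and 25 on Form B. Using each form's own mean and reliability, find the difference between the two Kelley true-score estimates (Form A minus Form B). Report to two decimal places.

T̂_A = 0.544(30) + 0.456(21.13) = 25.9553
T̂_B = 0.857(25) + 0.143(25.42) = 25.0601
T̂_A − T̂_B = 0.8952

0.90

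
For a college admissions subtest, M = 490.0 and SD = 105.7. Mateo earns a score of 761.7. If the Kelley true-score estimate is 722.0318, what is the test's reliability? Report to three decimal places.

0.854

T̂ = ρX + (1 − ρ)μ  ⇒  T̂ − μ = ρ(X − μ)
ρ = (T̂ − μ)/(X − μ) = (722.0318 − 490.0) / (761.7 − 490.0) = 232.0318 / 271.7 = 0.85400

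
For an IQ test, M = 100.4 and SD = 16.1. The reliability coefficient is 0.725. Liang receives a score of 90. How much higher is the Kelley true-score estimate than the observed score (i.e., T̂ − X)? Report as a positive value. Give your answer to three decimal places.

T̂ = ρX + (1 − ρ)μ
  = 0.725 × 90 + 0.275 × 100.4
  = 65.250 + 27.6100
  = 92.86000
  ≈ 92.8600
T̂ − X = 92.8600 − 90 = 2.8600 → 2.860

2.860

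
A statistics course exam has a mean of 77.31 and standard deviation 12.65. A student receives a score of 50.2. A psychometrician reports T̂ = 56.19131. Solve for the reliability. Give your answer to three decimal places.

0.779

T̂ = ρX + (1 − ρ)μ  ⇒  T̂ − μ = ρ(X − μ)
ρ = (T̂ − μ)/(X − μ) = (56.19131 − 77.31) / (50.2 − 77.31) = -21.11869 / -27.11 = 0.77900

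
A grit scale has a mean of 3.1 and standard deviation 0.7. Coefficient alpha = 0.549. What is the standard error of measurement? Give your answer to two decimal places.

SEM = SD · √(1 − ρ) = 0.7 × √0.451 = 0.7 × 0.6716 = 0.470

0.47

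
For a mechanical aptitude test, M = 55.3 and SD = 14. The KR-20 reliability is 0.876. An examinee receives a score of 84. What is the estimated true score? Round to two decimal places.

Weight the observed score by reliability and the mean by (1 − reliability): T̂ = 0.876·84 + 0.124·55.3 = 73.584 + 6.8572 = 80.441.

80.44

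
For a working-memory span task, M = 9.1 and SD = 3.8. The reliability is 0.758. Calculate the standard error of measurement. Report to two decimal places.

1.87

SEM = SD · √(1 − ρ) = 3.8 × √0.242 = 3.8 × 0.4919 = 1.869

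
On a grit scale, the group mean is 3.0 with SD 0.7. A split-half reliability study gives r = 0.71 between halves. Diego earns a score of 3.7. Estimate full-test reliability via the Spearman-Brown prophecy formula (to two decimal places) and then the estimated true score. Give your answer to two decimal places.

Spearman-Brown: ρ = 2r/(1 + r) = 2(0.71)/(1 + 0.71) = 1.420/1.71 = 0.8304 → 0.83
T̂ = ρX + (1 − ρ)μ
  = 0.83 × 3.7 + 0.17 × 3.0
  = 3.071 + 0.510
  = 3.581
  ≈ 3.58

3.58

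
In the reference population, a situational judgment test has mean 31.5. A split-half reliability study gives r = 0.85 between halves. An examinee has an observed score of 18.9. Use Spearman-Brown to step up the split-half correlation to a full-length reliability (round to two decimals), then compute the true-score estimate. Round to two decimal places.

Spearman-Brown: ρ = 2r/(1 + r) = 2(0.85)/(1 + 0.85) = 1.700/1.85 = 0.9189 → 0.92
Regress the observed score toward the mean by the unreliability: T̂ = 0.92·18.9 + 0.08·31.5 = 17.388 + 2.520 = 19.908.

19.91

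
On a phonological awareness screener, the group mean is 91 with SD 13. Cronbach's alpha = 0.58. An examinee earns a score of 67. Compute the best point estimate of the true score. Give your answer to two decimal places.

77.08

T̂ = ρX + (1 − ρ)μ
  = 0.58 × 67 + 0.42 × 91
  = 38.86 + 38.22
  = 77.080
  ≈ 77.08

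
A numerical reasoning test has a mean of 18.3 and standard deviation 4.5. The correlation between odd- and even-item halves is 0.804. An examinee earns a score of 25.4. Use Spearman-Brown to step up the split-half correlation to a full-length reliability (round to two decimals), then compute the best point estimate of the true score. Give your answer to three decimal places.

Spearman-Brown: ρ = 2r/(1 + r) = 2(0.804)/(1 + 0.804) = 1.6080/1.804 = 0.8914 → 0.89
T̂ = ρX + (1 − ρ)μ
  = 0.89 × 25.4 + 0.11 × 18.3
  = 22.606 + 2.013
  = 24.6190
  ≈ 24.619

24.619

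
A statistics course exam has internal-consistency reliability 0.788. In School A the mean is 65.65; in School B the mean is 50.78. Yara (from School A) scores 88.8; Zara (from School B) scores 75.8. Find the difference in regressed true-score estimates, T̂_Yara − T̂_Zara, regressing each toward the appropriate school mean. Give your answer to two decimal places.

13.40

T̂_Yara = 0.788(88.8) + 0.212(65.65) = 83.8922
T̂_Zara = 0.788(75.8) + 0.212(50.78) = 70.4958
Difference = 83.8922 − 70.4958 = 13.3964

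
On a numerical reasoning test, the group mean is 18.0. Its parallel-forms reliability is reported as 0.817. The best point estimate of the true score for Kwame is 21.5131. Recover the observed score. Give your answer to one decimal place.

T̂ = ρX + (1 − ρ)μ  ⇒  X = (T̂ − (1 − ρ)μ) / ρ
X = (21.5131 − 0.183 × 18.0) / 0.817 = (21.5131 − 3.2940) / 0.817 = 18.2191 / 0.817 = 22.300

22.3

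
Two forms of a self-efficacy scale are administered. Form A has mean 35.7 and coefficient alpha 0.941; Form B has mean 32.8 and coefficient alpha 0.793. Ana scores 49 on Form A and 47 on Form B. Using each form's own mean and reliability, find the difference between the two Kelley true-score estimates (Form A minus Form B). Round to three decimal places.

T̂_A = 0.941(49) + 0.059(35.7) = 48.21530
T̂_B = 0.793(47) + 0.207(32.8) = 44.06060
T̂_A − T̂_B = 4.15470

4.155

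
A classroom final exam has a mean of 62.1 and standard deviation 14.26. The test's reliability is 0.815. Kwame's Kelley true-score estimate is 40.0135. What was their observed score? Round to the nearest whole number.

T̂ = ρX + (1 − ρ)μ  ⇒  X = (T̂ − (1 − ρ)μ) / ρ
X = (40.0135 − 0.185 × 62.1) / 0.815 = (40.0135 − 11.4885) / 0.815 = 28.5250 / 0.815 = 35.00

35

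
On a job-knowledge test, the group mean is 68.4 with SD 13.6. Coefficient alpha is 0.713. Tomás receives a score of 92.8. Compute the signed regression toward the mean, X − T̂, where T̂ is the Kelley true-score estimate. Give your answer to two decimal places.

Weight the observed score by reliability and the mean by (1 − reliability): T̂ = 0.713·92.8 + 0.287·68.4 = 66.1664 + 19.6308 = 85.7972.
X − T̂ = 92.8 − 85.797 = 7.003 → 7.00

7.00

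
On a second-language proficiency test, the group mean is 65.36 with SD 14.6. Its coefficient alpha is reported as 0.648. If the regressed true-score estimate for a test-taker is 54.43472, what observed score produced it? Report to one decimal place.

48.5

T̂ = ρX + (1 − ρ)μ  ⇒  X = (T̂ − (1 − ρ)μ) / ρ
X = (54.43472 − 0.352 × 65.36) / 0.648 = (54.43472 − 23.00672) / 0.648 = 31.42800 / 0.648 = 48.500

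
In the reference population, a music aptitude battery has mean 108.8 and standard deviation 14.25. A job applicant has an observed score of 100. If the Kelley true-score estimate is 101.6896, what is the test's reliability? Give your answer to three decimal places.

T̂ = ρX + (1 − ρ)μ  ⇒  T̂ − μ = ρ(X − μ)
ρ = (T̂ − μ)/(X − μ) = (101.6896 − 108.8) / (100 − 108.8) = -7.1104 / -8.8 = 0.80800

0.808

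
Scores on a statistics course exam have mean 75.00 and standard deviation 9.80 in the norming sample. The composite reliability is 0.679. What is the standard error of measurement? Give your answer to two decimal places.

5.55

SEM = SD · √(1 − ρ) = 9.80 × √0.321 = 9.80 × 0.5666 = 5.552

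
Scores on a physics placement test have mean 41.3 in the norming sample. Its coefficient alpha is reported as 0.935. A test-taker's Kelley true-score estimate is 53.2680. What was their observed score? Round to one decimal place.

54.1

T̂ = ρX + (1 − ρ)μ  ⇒  X = (T̂ − (1 − ρ)μ) / ρ
X = (53.2680 − 0.065 × 41.3) / 0.935 = (53.2680 − 2.6845) / 0.935 = 50.5835 / 0.935 = 54.100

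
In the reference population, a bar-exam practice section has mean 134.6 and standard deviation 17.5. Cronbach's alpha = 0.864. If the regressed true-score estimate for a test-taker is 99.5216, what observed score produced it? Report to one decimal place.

T̂ = ρX + (1 − ρ)μ  ⇒  X = (T̂ − (1 − ρ)μ) / ρ
X = (99.5216 − 0.136 × 134.6) / 0.864 = (99.5216 − 18.3056) / 0.864 = 81.2160 / 0.864 = 94.000

94.0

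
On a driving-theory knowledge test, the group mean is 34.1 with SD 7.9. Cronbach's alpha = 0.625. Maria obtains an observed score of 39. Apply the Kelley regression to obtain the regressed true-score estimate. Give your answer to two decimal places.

37.16

Kelley's formula gives T̂ = 0.625·39 + 0.375·34.1 = 24.375 + 12.7875 = 37.163.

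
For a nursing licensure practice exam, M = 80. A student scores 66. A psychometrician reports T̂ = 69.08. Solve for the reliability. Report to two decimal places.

T̂ = ρX + (1 − ρ)μ  ⇒  T̂ − μ = ρ(X − μ)
ρ = (T̂ − μ)/(X − μ) = (69.08 − 80) / (66 − 80) = -10.92 / -14.0 = 0.7800

0.78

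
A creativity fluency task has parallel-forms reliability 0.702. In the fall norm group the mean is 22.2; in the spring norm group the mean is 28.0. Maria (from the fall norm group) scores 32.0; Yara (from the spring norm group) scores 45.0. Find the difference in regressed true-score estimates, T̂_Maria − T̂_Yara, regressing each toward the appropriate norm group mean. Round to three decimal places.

-10.854

T̂_Maria = 0.702(32.0) + 0.298(22.2) = 29.07960
T̂_Yara = 0.702(45.0) + 0.298(28.0) = 39.93400
Difference = 29.07960 − 39.93400 = -10.85440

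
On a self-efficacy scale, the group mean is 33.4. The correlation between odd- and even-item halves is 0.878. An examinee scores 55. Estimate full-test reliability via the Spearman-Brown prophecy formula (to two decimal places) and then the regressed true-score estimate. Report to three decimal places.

Spearman-Brown: ρ = 2r/(1 + r) = 2(0.878)/(1 + 0.878) = 1.7560/1.878 = 0.9350 → 0.94
T̂ = 0.94(55) + 0.06(33.4) = 51.70 + 2.004 = 53.7040 → 53.704

53.704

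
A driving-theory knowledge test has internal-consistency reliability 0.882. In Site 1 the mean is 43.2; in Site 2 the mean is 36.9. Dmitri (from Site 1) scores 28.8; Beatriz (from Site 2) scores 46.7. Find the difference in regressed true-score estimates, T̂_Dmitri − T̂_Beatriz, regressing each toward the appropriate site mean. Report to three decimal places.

T̂_Dmitri = 0.882(28.8) + 0.118(43.2) = 30.49920
T̂_Beatriz = 0.882(46.7) + 0.118(36.9) = 45.54360
Difference = 30.49920 − 45.54360 = -15.04440

-15.044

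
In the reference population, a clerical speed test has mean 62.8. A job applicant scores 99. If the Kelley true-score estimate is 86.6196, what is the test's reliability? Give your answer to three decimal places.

0.658

T̂ = ρX + (1 − ρ)μ  ⇒  T̂ − μ = ρ(X − μ)
ρ = (T̂ − μ)/(X − μ) = (86.6196 − 62.8) / (99 − 62.8) = 23.8196 / 36.2 = 0.65800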